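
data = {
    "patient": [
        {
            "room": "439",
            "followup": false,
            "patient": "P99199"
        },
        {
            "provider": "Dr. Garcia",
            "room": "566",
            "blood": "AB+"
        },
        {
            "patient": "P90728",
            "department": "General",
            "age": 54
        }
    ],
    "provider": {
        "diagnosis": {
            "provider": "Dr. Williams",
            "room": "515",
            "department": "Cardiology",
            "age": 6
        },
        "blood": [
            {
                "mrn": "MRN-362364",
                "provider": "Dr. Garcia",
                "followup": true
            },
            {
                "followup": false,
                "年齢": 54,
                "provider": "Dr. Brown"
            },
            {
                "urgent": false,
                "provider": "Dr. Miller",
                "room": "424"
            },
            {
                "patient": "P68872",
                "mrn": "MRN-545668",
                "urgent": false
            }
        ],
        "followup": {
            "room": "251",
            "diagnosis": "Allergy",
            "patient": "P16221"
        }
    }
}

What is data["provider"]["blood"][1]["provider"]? "Dr. Brown"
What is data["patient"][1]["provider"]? "Dr. Garcia"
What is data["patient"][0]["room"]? "439"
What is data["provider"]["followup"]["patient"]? "P16221"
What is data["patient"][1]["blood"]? "AB+"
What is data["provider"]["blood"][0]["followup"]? True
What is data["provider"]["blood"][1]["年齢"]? 54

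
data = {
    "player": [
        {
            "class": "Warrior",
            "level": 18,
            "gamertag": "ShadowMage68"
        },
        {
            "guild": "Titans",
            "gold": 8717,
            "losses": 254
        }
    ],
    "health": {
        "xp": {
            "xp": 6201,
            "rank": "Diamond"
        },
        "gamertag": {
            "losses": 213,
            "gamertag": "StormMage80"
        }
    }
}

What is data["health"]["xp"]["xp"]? 6201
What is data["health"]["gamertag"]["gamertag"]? "StormMage80"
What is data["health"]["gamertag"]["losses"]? 213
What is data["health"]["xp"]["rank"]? "Diamond"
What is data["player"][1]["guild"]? "Titans"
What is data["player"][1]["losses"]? 254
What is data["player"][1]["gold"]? 8717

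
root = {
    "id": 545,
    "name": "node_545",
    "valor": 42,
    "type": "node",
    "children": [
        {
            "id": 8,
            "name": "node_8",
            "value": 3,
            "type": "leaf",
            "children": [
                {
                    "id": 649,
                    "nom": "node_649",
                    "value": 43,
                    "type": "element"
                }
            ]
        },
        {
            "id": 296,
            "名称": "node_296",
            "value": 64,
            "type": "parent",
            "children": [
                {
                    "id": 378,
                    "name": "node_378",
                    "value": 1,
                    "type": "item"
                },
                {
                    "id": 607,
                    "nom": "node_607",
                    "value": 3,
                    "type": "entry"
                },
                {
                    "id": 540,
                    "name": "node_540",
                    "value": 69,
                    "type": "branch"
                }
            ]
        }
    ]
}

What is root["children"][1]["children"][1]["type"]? "entry"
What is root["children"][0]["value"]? 3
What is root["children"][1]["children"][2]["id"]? 540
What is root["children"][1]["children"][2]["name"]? "node_540"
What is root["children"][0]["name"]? "node_8"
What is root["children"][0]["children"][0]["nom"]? "node_649"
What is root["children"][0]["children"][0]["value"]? 43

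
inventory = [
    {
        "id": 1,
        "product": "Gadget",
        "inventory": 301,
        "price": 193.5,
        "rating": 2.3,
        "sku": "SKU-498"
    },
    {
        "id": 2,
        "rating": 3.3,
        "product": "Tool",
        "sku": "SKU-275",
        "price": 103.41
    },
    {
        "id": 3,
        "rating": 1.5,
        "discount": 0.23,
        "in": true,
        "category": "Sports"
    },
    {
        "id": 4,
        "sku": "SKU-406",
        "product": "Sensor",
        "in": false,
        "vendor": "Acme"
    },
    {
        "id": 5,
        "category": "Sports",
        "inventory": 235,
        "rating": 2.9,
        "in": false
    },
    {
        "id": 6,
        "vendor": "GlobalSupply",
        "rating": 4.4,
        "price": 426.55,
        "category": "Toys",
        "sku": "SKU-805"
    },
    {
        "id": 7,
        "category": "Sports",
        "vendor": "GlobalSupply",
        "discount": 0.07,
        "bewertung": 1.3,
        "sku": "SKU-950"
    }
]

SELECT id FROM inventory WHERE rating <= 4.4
[1, 2, 3, 5, 6]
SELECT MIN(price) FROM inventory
103.41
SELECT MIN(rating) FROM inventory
1.5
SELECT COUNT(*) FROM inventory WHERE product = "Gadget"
1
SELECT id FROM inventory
[1, 2, 3, 4, 5, 6, 7]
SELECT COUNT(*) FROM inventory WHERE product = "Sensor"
1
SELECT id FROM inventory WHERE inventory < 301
[5]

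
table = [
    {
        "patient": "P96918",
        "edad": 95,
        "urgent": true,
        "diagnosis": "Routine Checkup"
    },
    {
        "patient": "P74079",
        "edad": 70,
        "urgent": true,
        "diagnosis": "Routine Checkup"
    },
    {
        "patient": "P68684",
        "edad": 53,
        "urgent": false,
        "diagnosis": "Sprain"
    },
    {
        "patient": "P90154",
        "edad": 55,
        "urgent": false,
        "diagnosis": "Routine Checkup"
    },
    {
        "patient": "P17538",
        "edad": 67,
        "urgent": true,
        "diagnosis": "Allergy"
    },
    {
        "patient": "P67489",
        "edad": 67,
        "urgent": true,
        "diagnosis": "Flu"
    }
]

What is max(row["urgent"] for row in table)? True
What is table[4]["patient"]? "P17538"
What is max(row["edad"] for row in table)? 95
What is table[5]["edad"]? 67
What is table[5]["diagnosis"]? "Flu"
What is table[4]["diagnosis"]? "Allergy"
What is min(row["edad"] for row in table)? 53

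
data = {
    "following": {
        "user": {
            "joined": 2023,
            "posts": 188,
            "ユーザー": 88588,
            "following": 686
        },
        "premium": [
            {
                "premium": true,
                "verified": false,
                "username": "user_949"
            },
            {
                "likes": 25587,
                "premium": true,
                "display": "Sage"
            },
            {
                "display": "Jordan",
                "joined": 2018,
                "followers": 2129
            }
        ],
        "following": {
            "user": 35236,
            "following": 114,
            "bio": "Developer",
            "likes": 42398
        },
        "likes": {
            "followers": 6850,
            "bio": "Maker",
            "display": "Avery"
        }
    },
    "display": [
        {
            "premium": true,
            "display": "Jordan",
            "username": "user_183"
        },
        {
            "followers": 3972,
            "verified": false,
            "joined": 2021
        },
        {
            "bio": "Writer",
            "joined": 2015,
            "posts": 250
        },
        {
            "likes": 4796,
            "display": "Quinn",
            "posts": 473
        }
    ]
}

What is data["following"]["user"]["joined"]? 2023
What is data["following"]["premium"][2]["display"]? "Jordan"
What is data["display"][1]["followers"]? 3972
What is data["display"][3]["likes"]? 4796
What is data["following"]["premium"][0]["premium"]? True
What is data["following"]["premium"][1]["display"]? "Sage"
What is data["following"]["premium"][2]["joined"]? 2018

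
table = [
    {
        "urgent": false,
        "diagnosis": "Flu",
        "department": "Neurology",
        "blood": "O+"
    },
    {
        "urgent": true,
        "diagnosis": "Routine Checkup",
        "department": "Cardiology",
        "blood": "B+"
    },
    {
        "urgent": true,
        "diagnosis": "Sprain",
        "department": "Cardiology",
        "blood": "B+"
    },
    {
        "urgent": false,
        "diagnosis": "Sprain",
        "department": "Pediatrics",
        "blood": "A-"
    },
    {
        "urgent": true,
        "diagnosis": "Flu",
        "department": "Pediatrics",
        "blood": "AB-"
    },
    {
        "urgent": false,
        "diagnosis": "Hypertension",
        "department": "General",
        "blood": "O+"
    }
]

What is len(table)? 6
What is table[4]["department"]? "Pediatrics"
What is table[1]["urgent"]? True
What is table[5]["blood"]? "O+"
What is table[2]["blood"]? "B+"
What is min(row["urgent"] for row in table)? False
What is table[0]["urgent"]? False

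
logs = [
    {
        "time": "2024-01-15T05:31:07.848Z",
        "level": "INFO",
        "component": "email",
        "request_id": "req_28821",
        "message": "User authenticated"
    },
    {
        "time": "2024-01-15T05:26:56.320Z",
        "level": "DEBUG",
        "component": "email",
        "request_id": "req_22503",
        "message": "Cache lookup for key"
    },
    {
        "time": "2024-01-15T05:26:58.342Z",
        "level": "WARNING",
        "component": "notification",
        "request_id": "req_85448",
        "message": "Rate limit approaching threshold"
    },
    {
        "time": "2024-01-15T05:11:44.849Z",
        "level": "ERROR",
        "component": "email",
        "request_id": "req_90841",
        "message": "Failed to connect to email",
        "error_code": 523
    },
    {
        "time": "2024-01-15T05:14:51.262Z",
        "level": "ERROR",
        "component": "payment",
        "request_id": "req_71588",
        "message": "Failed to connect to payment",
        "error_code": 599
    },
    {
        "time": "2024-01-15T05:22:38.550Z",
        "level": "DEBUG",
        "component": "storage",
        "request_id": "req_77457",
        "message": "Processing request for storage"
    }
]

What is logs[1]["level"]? "DEBUG"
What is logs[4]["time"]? "2024-01-15T05:14:51.262Z"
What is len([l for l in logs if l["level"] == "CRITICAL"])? 0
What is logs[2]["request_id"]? "req_85448"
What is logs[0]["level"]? "INFO"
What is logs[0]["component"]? "email"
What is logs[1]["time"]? "2024-01-15T05:26:56.320Z"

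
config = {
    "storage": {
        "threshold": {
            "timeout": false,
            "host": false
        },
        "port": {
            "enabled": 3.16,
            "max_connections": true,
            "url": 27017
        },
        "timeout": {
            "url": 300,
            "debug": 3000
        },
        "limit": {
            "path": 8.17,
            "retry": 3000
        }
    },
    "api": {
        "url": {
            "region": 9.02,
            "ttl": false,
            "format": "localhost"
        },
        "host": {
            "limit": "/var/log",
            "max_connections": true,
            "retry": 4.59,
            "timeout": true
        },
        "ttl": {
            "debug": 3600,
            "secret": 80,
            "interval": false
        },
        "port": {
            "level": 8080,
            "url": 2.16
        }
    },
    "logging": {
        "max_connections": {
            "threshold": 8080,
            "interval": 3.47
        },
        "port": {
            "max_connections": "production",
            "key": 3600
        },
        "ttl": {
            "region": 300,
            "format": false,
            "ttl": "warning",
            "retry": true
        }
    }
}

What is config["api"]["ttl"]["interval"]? False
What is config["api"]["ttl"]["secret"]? 80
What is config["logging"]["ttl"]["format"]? False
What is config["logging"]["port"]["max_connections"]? "production"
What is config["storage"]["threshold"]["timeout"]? False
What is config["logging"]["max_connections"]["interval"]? 3.47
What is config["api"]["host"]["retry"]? 4.59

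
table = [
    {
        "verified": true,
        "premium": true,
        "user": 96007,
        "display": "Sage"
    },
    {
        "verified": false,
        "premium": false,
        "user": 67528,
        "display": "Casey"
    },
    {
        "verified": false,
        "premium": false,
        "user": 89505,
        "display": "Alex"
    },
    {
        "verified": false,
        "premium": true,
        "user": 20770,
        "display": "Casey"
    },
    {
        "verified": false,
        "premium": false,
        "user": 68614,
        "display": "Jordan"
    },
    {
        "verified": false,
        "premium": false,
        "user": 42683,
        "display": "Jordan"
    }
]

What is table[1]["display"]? "Casey"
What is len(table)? 6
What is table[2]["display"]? "Alex"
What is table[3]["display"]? "Casey"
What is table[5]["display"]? "Jordan"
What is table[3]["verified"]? False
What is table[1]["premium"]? False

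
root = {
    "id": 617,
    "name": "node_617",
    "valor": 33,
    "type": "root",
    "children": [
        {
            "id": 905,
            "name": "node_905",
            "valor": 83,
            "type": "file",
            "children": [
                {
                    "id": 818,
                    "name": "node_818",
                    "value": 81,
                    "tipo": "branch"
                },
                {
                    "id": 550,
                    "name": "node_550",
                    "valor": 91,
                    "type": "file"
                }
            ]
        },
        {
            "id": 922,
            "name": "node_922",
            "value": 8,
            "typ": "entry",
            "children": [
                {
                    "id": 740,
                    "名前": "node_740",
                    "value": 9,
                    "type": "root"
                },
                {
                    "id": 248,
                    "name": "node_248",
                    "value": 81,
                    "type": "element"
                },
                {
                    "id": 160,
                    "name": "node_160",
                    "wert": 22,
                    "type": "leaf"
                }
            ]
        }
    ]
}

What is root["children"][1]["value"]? 8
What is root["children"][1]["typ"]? "entry"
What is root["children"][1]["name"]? "node_922"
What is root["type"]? "root"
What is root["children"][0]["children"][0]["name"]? "node_818"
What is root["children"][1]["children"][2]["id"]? 160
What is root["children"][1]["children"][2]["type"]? "leaf"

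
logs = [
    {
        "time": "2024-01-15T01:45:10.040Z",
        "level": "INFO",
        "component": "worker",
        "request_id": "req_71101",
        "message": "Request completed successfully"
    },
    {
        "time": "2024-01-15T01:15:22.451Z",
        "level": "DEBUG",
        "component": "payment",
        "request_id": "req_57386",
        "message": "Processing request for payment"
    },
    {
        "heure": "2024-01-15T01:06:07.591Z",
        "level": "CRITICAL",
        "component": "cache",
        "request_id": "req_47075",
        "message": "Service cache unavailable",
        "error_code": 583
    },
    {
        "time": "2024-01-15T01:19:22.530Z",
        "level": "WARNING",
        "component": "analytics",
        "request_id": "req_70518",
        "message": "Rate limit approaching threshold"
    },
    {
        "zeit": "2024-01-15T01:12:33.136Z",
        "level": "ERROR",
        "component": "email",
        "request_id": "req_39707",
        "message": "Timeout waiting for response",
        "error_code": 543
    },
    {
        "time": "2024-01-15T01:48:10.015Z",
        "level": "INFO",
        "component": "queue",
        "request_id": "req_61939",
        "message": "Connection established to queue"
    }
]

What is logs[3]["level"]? "WARNING"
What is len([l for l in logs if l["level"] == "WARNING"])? 1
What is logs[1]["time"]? "2024-01-15T01:15:22.451Z"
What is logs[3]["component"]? "analytics"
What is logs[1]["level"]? "DEBUG"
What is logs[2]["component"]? "cache"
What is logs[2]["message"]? "Service cache unavailable"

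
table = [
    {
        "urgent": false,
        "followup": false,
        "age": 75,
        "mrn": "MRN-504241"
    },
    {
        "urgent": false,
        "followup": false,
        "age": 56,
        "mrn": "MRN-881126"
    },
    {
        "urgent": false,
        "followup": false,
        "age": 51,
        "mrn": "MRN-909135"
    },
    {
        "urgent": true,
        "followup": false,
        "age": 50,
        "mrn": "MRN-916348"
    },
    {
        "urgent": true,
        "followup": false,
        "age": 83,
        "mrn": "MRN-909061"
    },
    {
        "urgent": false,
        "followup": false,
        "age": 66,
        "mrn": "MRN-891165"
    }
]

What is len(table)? 6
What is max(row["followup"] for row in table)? False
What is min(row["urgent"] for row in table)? False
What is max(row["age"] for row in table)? 83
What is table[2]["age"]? 51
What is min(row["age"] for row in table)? 50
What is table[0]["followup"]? False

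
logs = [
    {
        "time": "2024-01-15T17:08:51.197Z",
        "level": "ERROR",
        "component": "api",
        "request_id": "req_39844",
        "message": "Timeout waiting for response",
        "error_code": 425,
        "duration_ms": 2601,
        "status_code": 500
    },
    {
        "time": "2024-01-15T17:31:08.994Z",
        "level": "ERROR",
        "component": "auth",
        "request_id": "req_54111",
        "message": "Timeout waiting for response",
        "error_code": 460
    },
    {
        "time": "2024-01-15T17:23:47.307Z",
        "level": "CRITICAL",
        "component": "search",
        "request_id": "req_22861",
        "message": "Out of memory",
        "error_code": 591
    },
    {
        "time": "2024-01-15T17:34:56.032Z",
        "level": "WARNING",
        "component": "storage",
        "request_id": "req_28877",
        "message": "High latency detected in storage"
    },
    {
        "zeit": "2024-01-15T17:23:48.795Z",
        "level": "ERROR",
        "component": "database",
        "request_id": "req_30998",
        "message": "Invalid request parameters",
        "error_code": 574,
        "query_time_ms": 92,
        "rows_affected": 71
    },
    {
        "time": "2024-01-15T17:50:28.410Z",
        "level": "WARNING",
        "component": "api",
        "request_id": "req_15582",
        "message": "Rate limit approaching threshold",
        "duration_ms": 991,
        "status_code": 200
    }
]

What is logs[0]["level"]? "ERROR"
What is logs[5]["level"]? "WARNING"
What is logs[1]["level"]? "ERROR"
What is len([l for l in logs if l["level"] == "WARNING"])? 2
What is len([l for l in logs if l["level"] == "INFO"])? 0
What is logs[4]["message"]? "Invalid request parameters"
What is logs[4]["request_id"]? "req_30998"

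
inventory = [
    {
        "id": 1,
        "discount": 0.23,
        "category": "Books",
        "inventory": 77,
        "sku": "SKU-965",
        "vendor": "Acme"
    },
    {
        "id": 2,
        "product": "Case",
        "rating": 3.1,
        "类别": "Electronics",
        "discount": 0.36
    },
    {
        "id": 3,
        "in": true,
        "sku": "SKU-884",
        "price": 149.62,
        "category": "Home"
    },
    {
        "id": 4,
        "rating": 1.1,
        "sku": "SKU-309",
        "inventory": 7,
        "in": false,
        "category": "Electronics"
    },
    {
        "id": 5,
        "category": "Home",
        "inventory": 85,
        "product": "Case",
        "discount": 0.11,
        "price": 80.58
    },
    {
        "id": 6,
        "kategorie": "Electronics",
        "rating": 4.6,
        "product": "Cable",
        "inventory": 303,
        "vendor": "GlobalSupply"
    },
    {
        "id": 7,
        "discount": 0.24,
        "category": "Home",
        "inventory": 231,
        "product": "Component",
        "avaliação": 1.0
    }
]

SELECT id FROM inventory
[1, 2, 3, 4, 5, 6, 7]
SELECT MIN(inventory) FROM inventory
7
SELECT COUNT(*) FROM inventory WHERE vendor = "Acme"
1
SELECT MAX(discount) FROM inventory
0.36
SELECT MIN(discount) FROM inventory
0.11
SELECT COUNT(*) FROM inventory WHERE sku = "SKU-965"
1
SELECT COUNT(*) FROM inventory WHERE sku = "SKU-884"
1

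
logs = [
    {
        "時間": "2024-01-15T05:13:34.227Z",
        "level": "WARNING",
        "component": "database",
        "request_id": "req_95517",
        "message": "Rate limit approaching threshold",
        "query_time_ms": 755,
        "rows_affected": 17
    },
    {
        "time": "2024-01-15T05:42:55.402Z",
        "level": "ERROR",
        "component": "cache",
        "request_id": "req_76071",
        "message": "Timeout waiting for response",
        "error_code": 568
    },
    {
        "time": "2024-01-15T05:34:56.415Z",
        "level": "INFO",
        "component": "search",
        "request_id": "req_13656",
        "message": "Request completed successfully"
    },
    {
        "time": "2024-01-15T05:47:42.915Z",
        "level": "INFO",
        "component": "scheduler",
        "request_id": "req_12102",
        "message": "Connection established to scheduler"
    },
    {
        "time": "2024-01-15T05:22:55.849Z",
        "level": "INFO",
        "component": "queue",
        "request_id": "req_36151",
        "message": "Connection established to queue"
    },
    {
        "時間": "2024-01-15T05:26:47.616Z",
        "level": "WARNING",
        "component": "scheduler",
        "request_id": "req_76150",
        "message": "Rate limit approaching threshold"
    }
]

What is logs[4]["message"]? "Connection established to queue"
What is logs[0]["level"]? "WARNING"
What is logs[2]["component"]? "search"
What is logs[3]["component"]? "scheduler"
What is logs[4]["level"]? "INFO"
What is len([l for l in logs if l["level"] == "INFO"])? 3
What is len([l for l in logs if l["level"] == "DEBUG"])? 0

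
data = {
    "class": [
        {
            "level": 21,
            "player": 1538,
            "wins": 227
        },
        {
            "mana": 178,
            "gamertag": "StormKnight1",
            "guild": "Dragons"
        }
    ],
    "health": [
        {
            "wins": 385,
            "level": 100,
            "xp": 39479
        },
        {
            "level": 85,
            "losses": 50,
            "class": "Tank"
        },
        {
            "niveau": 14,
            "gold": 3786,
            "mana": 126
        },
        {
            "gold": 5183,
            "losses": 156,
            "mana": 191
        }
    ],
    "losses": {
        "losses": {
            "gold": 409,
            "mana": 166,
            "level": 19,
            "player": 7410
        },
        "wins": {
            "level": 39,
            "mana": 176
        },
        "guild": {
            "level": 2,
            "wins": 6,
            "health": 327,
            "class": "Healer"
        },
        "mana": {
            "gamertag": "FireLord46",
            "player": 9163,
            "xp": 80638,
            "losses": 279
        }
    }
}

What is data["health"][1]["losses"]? 50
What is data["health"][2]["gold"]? 3786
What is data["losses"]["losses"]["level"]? 19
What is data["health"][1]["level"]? 85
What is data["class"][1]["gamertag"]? "StormKnight1"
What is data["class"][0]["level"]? 21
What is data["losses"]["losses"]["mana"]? 166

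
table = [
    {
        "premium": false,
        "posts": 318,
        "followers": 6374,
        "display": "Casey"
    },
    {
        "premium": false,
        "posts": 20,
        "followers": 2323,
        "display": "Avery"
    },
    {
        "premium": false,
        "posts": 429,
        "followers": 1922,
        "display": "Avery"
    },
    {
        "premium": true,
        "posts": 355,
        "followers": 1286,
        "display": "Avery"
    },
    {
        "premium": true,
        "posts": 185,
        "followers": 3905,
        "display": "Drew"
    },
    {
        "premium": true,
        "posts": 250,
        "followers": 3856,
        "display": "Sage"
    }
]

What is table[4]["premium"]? True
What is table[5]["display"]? "Sage"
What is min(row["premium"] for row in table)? False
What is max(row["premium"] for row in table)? True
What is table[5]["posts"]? 250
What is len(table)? 6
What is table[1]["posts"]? 20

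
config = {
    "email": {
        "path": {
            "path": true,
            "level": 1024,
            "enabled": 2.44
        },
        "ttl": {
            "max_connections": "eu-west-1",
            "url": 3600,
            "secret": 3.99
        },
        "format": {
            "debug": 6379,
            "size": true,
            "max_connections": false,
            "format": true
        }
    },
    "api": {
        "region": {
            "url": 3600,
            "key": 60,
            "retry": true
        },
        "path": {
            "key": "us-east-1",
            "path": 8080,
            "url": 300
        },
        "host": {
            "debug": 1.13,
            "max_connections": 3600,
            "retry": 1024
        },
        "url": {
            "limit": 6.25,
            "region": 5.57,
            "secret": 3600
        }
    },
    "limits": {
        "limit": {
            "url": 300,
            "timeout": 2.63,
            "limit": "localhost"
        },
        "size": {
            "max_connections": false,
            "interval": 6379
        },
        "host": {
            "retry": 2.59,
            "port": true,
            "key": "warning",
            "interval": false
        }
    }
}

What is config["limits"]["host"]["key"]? "warning"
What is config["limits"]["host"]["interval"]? False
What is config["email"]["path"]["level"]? 1024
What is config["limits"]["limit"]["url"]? 300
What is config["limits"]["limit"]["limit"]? "localhost"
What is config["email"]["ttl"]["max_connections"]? "eu-west-1"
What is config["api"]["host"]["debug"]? 1.13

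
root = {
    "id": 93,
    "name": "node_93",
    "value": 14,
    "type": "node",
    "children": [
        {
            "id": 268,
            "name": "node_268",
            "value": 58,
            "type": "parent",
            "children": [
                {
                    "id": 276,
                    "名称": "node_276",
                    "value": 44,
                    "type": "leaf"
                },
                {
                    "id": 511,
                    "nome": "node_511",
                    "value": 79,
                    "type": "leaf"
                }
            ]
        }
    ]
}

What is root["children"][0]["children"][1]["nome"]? "node_511"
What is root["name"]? "node_93"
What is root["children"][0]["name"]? "node_268"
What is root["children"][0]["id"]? 268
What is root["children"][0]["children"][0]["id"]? 276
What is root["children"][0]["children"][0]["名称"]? "node_276"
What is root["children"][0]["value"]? 58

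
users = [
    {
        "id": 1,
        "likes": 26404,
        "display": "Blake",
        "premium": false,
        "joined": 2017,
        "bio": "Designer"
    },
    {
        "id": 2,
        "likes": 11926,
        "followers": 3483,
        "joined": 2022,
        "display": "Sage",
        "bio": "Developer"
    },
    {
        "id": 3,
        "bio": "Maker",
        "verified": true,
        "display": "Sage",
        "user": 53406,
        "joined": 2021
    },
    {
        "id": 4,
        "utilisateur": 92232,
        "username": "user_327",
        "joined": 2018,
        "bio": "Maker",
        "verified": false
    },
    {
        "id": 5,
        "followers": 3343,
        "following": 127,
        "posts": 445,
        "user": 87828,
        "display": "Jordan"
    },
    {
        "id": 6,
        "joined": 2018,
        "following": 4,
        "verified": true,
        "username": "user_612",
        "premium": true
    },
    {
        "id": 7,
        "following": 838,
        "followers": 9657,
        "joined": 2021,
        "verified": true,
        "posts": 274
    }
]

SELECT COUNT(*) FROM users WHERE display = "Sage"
2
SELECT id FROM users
[1, 2, 3, 4, 5, 6, 7]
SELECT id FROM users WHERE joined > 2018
[2, 3, 7]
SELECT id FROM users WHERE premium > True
[]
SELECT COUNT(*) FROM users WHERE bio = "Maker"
2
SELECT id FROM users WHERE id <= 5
[1, 2, 3, 4, 5]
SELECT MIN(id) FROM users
1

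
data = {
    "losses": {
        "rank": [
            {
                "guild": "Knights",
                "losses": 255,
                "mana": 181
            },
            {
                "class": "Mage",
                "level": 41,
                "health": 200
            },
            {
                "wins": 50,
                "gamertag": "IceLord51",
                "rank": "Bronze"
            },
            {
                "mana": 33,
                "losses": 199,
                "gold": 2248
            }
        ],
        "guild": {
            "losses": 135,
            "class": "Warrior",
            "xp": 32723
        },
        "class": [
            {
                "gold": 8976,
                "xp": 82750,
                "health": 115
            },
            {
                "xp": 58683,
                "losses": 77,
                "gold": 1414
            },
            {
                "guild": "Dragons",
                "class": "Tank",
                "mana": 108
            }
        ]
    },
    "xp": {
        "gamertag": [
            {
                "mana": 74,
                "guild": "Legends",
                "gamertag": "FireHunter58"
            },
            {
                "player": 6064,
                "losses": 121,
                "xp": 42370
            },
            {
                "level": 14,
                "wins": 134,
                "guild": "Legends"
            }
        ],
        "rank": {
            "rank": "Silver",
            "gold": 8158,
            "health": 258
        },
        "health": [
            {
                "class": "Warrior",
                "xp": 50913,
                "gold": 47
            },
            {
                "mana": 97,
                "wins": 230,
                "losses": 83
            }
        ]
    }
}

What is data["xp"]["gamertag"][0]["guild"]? "Legends"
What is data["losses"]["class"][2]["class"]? "Tank"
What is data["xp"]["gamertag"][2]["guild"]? "Legends"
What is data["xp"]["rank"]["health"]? 258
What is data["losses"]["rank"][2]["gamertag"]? "IceLord51"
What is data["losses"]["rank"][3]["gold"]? 2248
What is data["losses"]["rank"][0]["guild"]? "Knights"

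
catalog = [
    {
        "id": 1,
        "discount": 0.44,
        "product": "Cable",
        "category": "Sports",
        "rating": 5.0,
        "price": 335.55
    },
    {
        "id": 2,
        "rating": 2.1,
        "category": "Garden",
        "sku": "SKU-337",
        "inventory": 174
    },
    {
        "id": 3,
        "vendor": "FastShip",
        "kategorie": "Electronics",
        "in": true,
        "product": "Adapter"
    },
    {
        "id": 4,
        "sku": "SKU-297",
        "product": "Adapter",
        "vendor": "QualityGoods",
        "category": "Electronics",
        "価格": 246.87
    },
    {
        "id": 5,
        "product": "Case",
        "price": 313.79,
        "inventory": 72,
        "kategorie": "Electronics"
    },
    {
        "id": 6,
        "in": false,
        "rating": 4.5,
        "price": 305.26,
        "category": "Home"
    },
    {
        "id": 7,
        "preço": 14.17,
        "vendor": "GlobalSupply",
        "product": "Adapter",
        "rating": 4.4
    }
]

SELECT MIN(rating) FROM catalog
2.1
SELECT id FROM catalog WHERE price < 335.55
[5, 6]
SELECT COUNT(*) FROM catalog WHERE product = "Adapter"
3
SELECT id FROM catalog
[1, 2, 3, 4, 5, 6, 7]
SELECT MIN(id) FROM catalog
1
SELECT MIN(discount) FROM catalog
0.44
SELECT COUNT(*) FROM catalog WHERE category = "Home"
1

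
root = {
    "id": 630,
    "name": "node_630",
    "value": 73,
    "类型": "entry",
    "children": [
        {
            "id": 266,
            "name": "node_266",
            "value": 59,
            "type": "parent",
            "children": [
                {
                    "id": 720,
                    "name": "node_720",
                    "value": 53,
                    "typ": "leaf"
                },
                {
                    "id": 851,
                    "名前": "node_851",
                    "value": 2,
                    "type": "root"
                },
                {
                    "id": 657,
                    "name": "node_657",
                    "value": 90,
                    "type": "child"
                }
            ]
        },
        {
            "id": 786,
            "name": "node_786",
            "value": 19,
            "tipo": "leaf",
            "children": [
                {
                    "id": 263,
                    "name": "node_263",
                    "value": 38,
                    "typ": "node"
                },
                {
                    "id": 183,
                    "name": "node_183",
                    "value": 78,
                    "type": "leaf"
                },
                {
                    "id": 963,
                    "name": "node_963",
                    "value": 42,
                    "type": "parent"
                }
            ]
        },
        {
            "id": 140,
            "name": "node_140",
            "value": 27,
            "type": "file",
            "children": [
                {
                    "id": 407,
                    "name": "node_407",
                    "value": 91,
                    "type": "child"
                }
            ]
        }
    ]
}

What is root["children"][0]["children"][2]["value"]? 90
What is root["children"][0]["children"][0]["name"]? "node_720"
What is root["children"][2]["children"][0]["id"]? 407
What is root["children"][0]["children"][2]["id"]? 657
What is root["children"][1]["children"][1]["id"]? 183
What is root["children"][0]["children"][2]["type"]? "child"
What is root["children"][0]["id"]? 266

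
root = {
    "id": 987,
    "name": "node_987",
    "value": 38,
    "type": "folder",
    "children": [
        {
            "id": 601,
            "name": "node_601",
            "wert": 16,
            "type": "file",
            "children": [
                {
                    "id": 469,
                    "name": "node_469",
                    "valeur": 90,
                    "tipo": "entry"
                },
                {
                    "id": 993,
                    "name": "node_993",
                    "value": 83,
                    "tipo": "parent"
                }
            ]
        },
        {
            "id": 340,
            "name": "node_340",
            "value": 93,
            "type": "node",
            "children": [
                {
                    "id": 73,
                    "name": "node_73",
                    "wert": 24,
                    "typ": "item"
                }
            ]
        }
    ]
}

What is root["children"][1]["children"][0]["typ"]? "item"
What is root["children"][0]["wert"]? 16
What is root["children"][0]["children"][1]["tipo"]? "parent"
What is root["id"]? 987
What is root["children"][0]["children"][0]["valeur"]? 90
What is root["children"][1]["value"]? 93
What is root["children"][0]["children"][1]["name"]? "node_993"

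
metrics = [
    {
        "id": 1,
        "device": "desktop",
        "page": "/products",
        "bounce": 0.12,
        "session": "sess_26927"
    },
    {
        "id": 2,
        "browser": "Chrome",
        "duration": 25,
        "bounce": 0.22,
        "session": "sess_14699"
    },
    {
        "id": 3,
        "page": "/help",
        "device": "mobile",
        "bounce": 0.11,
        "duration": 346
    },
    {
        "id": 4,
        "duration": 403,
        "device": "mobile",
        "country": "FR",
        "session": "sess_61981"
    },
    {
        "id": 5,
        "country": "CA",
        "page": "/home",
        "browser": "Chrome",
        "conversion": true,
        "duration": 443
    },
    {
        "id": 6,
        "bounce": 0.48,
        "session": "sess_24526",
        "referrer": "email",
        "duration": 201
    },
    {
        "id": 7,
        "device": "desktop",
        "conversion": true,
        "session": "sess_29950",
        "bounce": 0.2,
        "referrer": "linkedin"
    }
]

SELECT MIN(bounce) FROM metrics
0.11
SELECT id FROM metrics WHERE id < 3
[1, 2]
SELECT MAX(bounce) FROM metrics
0.48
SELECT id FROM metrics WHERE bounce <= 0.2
[1, 3, 7]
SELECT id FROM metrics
[1, 2, 3, 4, 5, 6, 7]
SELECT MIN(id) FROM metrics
1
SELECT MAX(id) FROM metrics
7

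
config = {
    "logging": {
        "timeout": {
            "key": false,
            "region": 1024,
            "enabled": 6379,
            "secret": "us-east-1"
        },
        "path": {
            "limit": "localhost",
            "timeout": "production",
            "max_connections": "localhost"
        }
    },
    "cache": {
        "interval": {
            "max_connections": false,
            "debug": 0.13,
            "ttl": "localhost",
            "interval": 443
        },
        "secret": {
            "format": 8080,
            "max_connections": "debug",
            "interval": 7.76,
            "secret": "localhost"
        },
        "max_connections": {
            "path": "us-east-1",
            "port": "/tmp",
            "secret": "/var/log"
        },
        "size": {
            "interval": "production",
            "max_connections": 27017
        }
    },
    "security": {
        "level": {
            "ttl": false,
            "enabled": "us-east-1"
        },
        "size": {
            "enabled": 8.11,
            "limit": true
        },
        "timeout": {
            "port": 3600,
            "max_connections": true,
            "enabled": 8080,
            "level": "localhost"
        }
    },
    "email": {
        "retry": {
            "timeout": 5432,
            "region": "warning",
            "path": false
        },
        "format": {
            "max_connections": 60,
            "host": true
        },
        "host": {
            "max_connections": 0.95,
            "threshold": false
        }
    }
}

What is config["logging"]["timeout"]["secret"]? "us-east-1"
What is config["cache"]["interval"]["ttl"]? "localhost"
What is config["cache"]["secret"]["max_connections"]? "debug"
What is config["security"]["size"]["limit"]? True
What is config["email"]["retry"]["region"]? "warning"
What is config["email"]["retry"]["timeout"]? 5432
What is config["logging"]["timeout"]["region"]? 1024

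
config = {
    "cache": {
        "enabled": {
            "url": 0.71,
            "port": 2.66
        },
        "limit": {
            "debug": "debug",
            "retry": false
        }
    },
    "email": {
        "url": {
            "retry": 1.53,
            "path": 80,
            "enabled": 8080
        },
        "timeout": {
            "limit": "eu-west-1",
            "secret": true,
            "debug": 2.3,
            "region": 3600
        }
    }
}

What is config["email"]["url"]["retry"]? 1.53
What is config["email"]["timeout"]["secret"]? True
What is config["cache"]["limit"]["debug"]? "debug"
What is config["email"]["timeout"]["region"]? 3600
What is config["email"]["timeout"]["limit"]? "eu-west-1"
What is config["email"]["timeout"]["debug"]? 2.3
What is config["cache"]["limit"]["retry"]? False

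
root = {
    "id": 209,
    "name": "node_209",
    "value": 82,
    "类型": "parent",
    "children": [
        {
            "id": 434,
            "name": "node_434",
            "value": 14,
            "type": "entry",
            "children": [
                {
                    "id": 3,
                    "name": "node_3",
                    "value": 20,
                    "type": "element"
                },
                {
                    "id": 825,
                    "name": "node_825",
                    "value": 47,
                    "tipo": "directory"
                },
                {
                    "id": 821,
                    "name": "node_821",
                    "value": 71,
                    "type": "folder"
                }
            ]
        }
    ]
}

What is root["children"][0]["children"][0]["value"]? 20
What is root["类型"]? "parent"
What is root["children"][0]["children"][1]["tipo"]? "directory"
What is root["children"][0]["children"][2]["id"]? 821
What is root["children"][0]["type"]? "entry"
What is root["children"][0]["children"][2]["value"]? 71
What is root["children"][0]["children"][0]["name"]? "node_3"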